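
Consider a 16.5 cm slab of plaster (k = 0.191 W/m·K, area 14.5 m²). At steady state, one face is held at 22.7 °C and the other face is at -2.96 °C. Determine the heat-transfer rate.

Q = 431 W

Q = kA·ΔT/L = 0.191 × 14.5 × |22.7 °C − -2.96 °C| / 0.165 = 431 W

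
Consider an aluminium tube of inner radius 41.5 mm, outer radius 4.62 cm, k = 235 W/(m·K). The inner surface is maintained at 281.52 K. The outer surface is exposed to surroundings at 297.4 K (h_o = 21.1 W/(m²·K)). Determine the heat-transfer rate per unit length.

Q' = 97.2 W/m

Resistance network (inner→outer):
  R'_aluminium = ln(0.0462/0.0415)/(2πk) = 0.1073/(2π·235) = 7.266×10^-5 m·K/W
  R'_conv,out = 1/(2πr h) = 1/(2π·0.0462·21.1) = 0.1633 m·K/W
ΣR = 7.266×10^-5 + 0.1633 = 0.1634 m·K/W
Q' = ΔT/ΣR = (281.52 K − 297.4 K)/0.1634 = -97.2 W/m
(Negative Q' ⇒ heat flows inward; heat gain = 97.2 W/m.)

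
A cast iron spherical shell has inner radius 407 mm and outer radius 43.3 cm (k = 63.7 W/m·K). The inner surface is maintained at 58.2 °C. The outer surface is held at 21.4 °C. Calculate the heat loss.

Q = 4πk·ΔT/(1/r₁ − 1/r₂) = 4π × 63.7 × 36.8 / (1/0.407 − 1/0.433) = 2.00×10^5 W

Q = 200 kW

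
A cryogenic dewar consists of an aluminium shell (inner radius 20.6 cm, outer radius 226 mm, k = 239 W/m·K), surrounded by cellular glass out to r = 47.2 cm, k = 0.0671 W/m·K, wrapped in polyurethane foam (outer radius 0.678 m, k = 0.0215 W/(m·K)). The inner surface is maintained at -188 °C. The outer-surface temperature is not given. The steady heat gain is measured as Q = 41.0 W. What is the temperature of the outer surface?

Series resistances:
  R_aluminium = (1/0.206 − 1/0.226)/(4πk) = 0.4296/(4π·239) = 1.430×10^-4 K/W
  R_cellular glass = (1/0.226 − 1/0.472)/(4πk) = 2.306/(4π·0.0671) = 2.735 K/W
  R_polyurethane foam = (1/0.472 − 1/0.678)/(4πk) = 0.6437/(4π·0.0215) = 2.383 K/W
ΣR = 5.118 K/W
ΔT = Q·ΣR = 41.0 × 5.118 = 209.8 K
Heat flows inward, so T_out = T_in + ΔT = -188 + 209.8 = 21.8 °C

T_out = 21.8 °C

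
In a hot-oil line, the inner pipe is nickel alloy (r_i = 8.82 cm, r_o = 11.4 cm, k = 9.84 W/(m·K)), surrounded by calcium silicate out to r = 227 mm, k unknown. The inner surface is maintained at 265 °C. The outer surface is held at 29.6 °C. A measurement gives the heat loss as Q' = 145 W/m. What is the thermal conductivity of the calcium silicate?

k = 0.0677 W/m·K

ΣR = ΔT/Q' = |265 − 29.6|/145 = 1.623 m·K/W
Known resistances:
  R'_nickel alloy = ln(0.114/0.0882)/(2πk) = 0.2566/(2π·9.84) = 0.004150 m·K/W
R_calcium silicate = ΣR − ΣR_known = 1.623 − 0.004150 = 1.619 m·K/W
ln(r₂/r₁)/(2πk) = 1.619 ⇒ k = 0.6888/(2π·1.619) = 0.0677 W/m·K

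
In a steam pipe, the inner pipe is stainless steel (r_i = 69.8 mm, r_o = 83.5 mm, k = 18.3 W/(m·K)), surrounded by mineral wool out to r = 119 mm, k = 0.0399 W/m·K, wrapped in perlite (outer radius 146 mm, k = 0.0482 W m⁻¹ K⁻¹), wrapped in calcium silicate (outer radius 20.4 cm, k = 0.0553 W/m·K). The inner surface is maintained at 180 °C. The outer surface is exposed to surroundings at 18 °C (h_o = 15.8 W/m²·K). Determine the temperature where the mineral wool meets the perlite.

Resistance network (inner→outer):
  R'_stainless steel = ln(0.0835/0.0698)/(2πk) = 0.1792/(2π·18.3) = 0.001559 m·K/W
  R'_mineral wool = ln(0.119/0.0835)/(2πk) = 0.3543/(2π·0.0399) = 1.413 m·K/W
  R'_perlite = ln(0.146/0.119)/(2πk) = 0.2045/(2π·0.0482) = 0.6752 m·K/W
  R'_calcium silicate = ln(0.204/0.146)/(2πk) = 0.3345/(2π·0.0553) = 0.9627 m·K/W
  R'_conv,out = 1/(2πr h) = 1/(2π·0.204·15.8) = 0.04938 m·K/W
ΣR = 0.001559 + 1.413 + 0.6752 + 0.9627 + 0.04938 = 3.102 m·K/W
Q' = ΔT/ΣR = (180 °C − 18 °C)/3.102 = 52.22 W/m
From the inner boundary to the mineral wool/perlite interface, ΣR_partial = 1.415 m·K/W.
T_interface = T_in − Q'·ΣR_partial = 180 °C − (52.22)(1.415) = 106 °C

T = 106 °C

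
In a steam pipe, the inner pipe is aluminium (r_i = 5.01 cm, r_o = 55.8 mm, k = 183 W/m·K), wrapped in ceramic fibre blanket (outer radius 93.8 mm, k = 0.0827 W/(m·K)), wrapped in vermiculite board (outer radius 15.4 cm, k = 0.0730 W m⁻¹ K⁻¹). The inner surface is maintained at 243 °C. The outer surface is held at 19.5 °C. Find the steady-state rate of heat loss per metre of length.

Q' = 107 W/m

Treat each layer as a resistance in series:
  R'_aluminium = ln(0.0558/0.0501)/(2πk) = 0.1078/(2π·183) = 9.371×10^-5 m·K/W
  R'_ceramic fibre blanket = ln(0.0938/0.0558)/(2πk) = 0.5194/(2π·0.0827) = 0.9996 m·K/W
  R'_vermiculite board = ln(0.154/0.0938)/(2πk) = 0.4958/(2π·0.0730) = 1.081 m·K/W
ΣR = 9.371×10^-5 + 0.9996 + 1.081 = 2.081 m·K/W
Q' = ΔT/ΣR = (243 °C − 19.5 °C)/2.081 = 107 W/m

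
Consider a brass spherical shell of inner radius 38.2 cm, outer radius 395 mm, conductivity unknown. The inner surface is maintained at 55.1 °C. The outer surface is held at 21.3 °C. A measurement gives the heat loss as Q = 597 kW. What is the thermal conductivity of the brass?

k = 121 W/m·K

ΣR = ΔT/Q = |55.1 − 21.3|/5.97×10^5 = 5.662×10^-5 K/W
(1/r₁−1/r₂)/(4πk) = 5.662×10^-5 ⇒ k = 0.08616/(4π·5.662×10^-5) = 121 W/m·K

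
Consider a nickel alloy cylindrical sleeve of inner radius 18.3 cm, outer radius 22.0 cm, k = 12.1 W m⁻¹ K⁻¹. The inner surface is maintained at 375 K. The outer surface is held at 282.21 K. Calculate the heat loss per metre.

Q' = 38.3 kW/m

Q' = 2πk·ΔT/ln(r₂/r₁) = 2π × 12.1 × 92.79 / ln(0.220/0.183) = 38300 W/m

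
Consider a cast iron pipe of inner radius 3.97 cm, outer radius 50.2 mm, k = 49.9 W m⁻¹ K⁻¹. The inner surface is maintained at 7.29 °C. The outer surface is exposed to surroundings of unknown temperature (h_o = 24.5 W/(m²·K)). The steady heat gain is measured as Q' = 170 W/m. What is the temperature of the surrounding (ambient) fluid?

Series resistances:
  R'_cast iron = ln(0.0502/0.0397)/(2πk) = 0.2347/(2π·49.9) = 7.485×10^-4 m·K/W
  R'_conv,out = 1/(2πr h) = 1/(2π·0.0502·24.5) = 0.1294 m·K/W
ΣR = 0.1302 m·K/W
ΔT = Q'·ΣR = 170 × 0.1302 = 22.13 K
Heat flows inward, so T_out = T_in + ΔT = 7.29 + 22.13 = 29.4 °C

T_out = 29.4 °C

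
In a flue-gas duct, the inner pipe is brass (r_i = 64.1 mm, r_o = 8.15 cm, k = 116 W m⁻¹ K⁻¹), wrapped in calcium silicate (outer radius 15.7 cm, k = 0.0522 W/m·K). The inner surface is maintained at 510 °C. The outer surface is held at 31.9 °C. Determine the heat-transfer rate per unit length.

Series thermal resistances, inner to outer:
  R'_brass = ln(0.0815/0.0641)/(2πk) = 0.2402/(2π·116) = 3.295×10^-4 m·K/W
  R'_calcium silicate = ln(0.157/0.0815)/(2πk) = 0.6556/(2π·0.0522) = 1.999 m·K/W
ΣR = 3.295×10^-4 + 1.999 = 1.999 m·K/W
Q' = ΔT/ΣR = (510 °C − 31.9 °C)/1.999 = 239 W/m

Q' = 239 W/m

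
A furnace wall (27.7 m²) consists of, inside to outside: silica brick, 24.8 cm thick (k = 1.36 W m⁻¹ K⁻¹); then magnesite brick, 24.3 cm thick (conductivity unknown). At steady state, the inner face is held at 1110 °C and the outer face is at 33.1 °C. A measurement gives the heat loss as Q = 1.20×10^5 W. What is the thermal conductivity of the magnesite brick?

k = 3.67 W/m·K

ΣR = ΔT/Q = |1110 − 33.1|/1.20×10^5 = 0.008974 K/W
Known resistances:
  R_silica brick = L/(kA) = 0.248/(1.36·27.7) = 0.006583 K/W
R_magnesite brick = ΣR − ΣR_known = 0.008974 − 0.006583 = 0.002391 K/W
L/(kA) = 0.002391 ⇒ k = 0.243/(0.002391·27.7) = 3.67 W/m·K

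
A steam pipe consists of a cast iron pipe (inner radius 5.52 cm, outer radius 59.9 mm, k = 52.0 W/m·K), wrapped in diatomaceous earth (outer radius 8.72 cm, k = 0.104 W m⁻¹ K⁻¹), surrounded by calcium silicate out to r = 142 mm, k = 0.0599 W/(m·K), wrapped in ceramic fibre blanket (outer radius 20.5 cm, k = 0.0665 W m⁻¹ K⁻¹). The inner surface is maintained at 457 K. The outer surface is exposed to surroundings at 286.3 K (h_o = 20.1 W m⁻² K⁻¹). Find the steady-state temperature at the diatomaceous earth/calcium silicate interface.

Treat each layer as a resistance in series:
  R'_cast iron = ln(0.0599/0.0552)/(2πk) = 0.08171/(2π·52.0) = 2.501×10^-4 m·K/W
  R'_diatomaceous earth = ln(0.0872/0.0599)/(2πk) = 0.3755/(2π·0.104) = 0.5747 m·K/W
  R'_calcium silicate = ln(0.142/0.0872)/(2πk) = 0.4876/(2π·0.0599) = 1.296 m·K/W
  R'_ceramic fibre blanket = ln(0.205/0.142)/(2πk) = 0.3672/(2π·0.0665) = 0.8788 m·K/W
  R'_conv,out = 1/(2πr h) = 1/(2π·0.205·20.1) = 0.03863 m·K/W
ΣR = 2.501×10^-4 + 0.5747 + 1.296 + 0.8788 + 0.03863 = 2.788 m·K/W
Q' = ΔT/ΣR = (457 K − 286.3 K)/2.788 = 61.23 W/m
From the inner boundary to the diatomaceous earth/calcium silicate interface, ΣR_partial = 0.5750 m·K/W.
T_interface = T_in − Q'·ΣR_partial = 457 K − (61.23)(0.5750) = 422 K

T = 422 K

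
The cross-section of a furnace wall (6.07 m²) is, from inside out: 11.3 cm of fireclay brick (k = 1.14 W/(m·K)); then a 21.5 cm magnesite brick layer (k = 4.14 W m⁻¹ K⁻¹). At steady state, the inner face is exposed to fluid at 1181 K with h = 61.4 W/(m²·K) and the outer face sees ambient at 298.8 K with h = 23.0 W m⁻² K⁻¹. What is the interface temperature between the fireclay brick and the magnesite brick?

Series thermal resistances, inner to outer:
  R_conv,in = 1/(hA) = 1/(61.4·6.07) = 0.002683 K/W
  R_fireclay brick = L/(kA) = 0.113/(1.14·6.07) = 0.01633 K/W
  R_magnesite brick = L/(kA) = 0.215/(4.14·6.07) = 0.008556 K/W
  R_conv,out = 1/(hA) = 1/(23.0·6.07) = 0.007163 K/W
ΣR = 0.002683 + 0.01633 + 0.008556 + 0.007163 = 0.03473 K/W
Q = ΔT/ΣR = (1181 K − 298.8 K)/0.03473 = 25400 W
From the inner boundary to the fireclay brick/magnesite brick interface, ΣR_partial = 0.01901 K/W.
T_interface = T_in − Q·ΣR_partial = 1181 K − (25400)(0.01901) = 698 K

T = 698 K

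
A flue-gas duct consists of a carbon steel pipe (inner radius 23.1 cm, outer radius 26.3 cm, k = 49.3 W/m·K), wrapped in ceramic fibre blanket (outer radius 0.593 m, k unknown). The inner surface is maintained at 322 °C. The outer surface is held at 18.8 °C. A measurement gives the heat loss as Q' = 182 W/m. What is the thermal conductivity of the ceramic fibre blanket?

ΣR = ΔT/Q' = |322 − 18.8|/182 = 1.666 m·K/W
Known resistances:
  R'_carbon steel = ln(0.263/0.231)/(2πk) = 0.1297/(2π·49.3) = 4.188×10^-4 m·K/W
R_ceramic fibre blanket = ΣR − ΣR_known = 1.666 − 4.188×10^-4 = 1.666 m·K/W
ln(r₂/r₁)/(2πk) = 1.666 ⇒ k = 0.8130/(2π·1.666) = 0.0777 W/m·K

k = 0.0777 W/m·K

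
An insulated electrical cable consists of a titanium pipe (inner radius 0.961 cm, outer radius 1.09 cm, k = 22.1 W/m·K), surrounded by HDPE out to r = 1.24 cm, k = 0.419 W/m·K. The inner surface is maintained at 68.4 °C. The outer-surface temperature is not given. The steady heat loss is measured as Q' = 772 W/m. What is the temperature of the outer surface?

Series resistances:
  R'_titanium = ln(0.0109/0.00961)/(2πk) = 0.1260/(2π·22.1) = 9.071×10^-4 m·K/W
  R'_HDPE = ln(0.0124/0.0109)/(2πk) = 0.1289/(2π·0.419) = 0.04897 m·K/W
ΣR = 0.04988 m·K/W
ΔT = Q'·ΣR = 772 × 0.04988 = 38.51 K
Heat flows outward, so T_out = T_in − ΔT = 68.4 − 38.51 = 29.9 °C

T_out = 29.9 °C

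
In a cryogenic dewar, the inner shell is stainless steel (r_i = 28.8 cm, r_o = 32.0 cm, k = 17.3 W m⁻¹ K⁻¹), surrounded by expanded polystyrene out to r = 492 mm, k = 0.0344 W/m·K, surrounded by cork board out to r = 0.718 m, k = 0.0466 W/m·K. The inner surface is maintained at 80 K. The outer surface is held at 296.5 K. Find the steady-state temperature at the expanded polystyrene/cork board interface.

T = 231.2 K

Treat each layer as a resistance in series:
  R_stainless steel = (1/0.288 − 1/0.320)/(4πk) = 0.3472/(4π·17.3) = 0.001597 K/W
  R_expanded polystyrene = (1/0.320 − 1/0.492)/(4πk) = 1.092/(4π·0.0344) = 2.527 K/W
  R_cork board = (1/0.492 − 1/0.718)/(4πk) = 0.6398/(4π·0.0466) = 1.093 K/W
ΣR = 0.001597 + 2.527 + 1.093 = 3.622 K/W
Q = ΔT/ΣR = (80 K − 296.5 K)/3.622 = -59.77 W
From the inner boundary to the expanded polystyrene/cork board interface, ΣR_partial = 2.529 K/W.
T_interface = T_in − Q·ΣR_partial = 80 K − (-59.77)(2.529) = 231.2 K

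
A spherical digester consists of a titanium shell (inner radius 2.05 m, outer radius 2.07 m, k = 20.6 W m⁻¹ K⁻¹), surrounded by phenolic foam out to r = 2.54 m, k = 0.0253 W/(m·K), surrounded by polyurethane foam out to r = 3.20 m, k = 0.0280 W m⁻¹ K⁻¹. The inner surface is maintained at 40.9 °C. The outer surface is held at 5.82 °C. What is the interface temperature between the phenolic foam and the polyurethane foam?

Resistance network (inner→outer):
  R_titanium = (1/2.05 − 1/2.07)/(4πk) = 0.004713/(4π·20.6) = 1.821×10^-5 K/W
  R_phenolic foam = (1/2.07 − 1/2.54)/(4πk) = 0.08939/(4π·0.0253) = 0.2812 K/W
  R_polyurethane foam = (1/2.54 − 1/3.20)/(4πk) = 0.08120/(4π·0.0280) = 0.2308 K/W
ΣR = 1.821×10^-5 + 0.2812 + 0.2308 = 0.5120 K/W
Q = ΔT/ΣR = (40.9 °C − 5.82 °C)/0.5120 = 68.52 W
From the inner boundary to the phenolic foam/polyurethane foam interface, ΣR_partial = 0.2812 K/W.
T_interface = T_in − Q·ΣR_partial = 40.9 °C − (68.52)(0.2812) = 21.6 °C

T = 21.6 °C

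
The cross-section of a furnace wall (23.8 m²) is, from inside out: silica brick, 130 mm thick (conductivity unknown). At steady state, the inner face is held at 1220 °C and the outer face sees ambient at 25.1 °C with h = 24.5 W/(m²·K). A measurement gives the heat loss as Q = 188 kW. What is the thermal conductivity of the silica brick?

k = 1.18 W/m·K

ΣR = ΔT/Q = |1220 − 25.1|/1.88×10^5 = 0.006356 K/W
Known resistances:
  R_conv,out = 1/(hA) = 1/(24.5·23.8) = 0.001715 K/W
R_silica brick = ΣR − ΣR_known = 0.006356 − 0.001715 = 0.004641 K/W
L/(kA) = 0.004641 ⇒ k = 0.130/(0.004641·23.8) = 1.18 W/m·K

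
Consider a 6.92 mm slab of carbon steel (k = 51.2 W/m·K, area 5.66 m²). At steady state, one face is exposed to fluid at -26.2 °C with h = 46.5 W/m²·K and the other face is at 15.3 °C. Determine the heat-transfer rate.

Q = 10.9 kW

Resistance network (inner→outer):
  R_conv,in = 1/(hA) = 1/(46.5·5.66) = 0.003800 K/W
  R_carbon steel = L/(kA) = 0.00692/(51.2·5.66) = 2.388×10^-5 K/W
ΣR = 0.003800 + 2.388×10^-5 = 0.003824 K/W
Q = ΔT/ΣR = (-26.2 °C − 15.3 °C)/0.003824 = -10900 W
(Negative Q ⇒ heat flows inward; heat gain = 10900 W.)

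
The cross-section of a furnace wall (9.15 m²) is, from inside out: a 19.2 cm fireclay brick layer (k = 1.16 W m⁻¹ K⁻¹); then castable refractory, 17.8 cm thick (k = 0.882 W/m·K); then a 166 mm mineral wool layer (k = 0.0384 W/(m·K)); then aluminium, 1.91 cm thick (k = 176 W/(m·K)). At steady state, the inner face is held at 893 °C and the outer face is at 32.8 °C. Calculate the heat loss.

Q = 1680 W

Resistance network (inner→outer):
  R_fireclay brick = L/(kA) = 0.192/(1.16·9.15) = 0.01809 K/W
  R_castable refractory = L/(kA) = 0.178/(0.882·9.15) = 0.02206 K/W
  R_mineral wool = L/(kA) = 0.166/(0.0384·9.15) = 0.4724 K/W
  R_aluminium = L/(kA) = 0.0191/(176·9.15) = 1.186×10^-5 K/W
ΣR = 0.01809 + 0.02206 + 0.4724 + 1.186×10^-5 = 0.5126 K/W
Q = ΔT/ΣR = (893 °C − 32.8 °C)/0.5126 = 1680 W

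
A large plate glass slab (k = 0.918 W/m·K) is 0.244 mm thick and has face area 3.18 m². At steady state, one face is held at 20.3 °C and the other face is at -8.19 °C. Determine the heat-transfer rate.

Q = kA·ΔT/L = 0.918 × 3.18 × |20.3 °C − -8.19 °C| / 2.44×10^-4 = 3.41×10^5 W

Q = 341 kW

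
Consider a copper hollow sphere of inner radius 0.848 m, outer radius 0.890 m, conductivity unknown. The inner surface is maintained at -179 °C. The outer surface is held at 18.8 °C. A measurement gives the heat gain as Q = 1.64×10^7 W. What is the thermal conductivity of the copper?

k = 367 W/m·K

ΣR = ΔT/Q = |-179 − 18.8|/1.64×10^7 = 1.206×10^-5 K/W
(1/r₁−1/r₂)/(4πk) = 1.206×10^-5 ⇒ k = 0.05565/(4π·1.206×10^-5) = 367 W/m·K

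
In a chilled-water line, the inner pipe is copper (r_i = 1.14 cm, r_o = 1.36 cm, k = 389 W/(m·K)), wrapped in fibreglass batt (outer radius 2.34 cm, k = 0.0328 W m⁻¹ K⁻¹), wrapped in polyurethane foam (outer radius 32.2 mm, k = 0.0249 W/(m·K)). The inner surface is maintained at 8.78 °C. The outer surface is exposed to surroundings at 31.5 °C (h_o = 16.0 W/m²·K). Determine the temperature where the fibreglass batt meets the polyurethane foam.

T = 20.8 °C

Resistance network (inner→outer):
  R'_copper = ln(0.0136/0.0114)/(2πk) = 0.1765/(2π·389) = 7.220×10^-5 m·K/W
  R'_fibreglass batt = ln(0.0234/0.0136)/(2πk) = 0.5427/(2π·0.0328) = 2.633 m·K/W
  R'_polyurethane foam = ln(0.0322/0.0234)/(2πk) = 0.3192/(2π·0.0249) = 2.040 m·K/W
  R'_conv,out = 1/(2πr h) = 1/(2π·0.0322·16.0) = 0.3089 m·K/W
ΣR = 7.220×10^-5 + 2.633 + 2.040 + 0.3089 = 4.982 m·K/W
Q' = ΔT/ΣR = (8.78 °C − 31.5 °C)/4.982 = -4.560 W/m
From the inner boundary to the fibreglass batt/polyurethane foam interface, ΣR_partial = 2.633 m·K/W.
T_interface = T_in − Q'·ΣR_partial = 8.78 °C − (-4.560)(2.633) = 20.8 °C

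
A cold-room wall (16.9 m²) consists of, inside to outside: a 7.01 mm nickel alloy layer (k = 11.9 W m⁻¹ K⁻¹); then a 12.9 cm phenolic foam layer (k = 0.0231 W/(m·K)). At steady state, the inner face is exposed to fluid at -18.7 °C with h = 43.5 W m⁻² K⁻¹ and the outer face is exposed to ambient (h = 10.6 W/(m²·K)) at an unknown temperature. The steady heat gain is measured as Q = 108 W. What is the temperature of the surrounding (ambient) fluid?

Series resistances:
  R_conv,in = 1/(hA) = 1/(43.5·16.9) = 0.001360 K/W
  R_nickel alloy = L/(kA) = 0.00701/(11.9·16.9) = 3.486×10^-5 K/W
  R_phenolic foam = L/(kA) = 0.129/(0.0231·16.9) = 0.3304 K/W
  R_conv,out = 1/(hA) = 1/(10.6·16.9) = 0.005582 K/W
ΣR = 0.3374 K/W
ΔT = Q·ΣR = 108 × 0.3374 = 36.44 K
Heat flows inward, so T_out = T_in + ΔT = -18.7 + 36.44 = 17.7 °C

T_out = 17.7 °C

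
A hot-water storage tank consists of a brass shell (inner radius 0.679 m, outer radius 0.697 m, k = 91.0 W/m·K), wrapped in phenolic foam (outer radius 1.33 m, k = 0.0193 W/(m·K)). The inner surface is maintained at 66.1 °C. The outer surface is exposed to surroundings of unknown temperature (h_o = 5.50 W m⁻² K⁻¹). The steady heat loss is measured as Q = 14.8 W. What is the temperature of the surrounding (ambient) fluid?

Series resistances:
  R_brass = (1/0.679 − 1/0.697)/(4πk) = 0.03803/(4π·91.0) = 3.326×10^-5 K/W
  R_phenolic foam = (1/0.697 − 1/1.33)/(4πk) = 0.6828/(4π·0.0193) = 2.815 K/W
  R_conv,out = 1/(4πr²h) = 1/(4π·1.33²·5.50) = 0.008179 K/W
ΣR = 2.824 K/W
ΔT = Q·ΣR = 14.8 × 2.824 = 41.80 K
Heat flows outward, so T_out = T_in − ΔT = 66.1 − 41.80 = 24.3 °C

T_out = 24.3 °C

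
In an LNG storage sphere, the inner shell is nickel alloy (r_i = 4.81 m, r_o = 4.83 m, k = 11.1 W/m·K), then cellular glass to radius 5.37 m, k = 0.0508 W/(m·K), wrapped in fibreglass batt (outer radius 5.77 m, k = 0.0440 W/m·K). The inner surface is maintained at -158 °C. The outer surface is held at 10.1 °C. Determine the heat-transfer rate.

Treat each layer as a resistance in series:
  R_nickel alloy = (1/4.81 − 1/4.83)/(4πk) = 8.609×10^-4/(4π·11.1) = 6.172×10^-6 K/W
  R_cellular glass = (1/4.83 − 1/5.37)/(4πk) = 0.02082/(4π·0.0508) = 0.03261 K/W
  R_fibreglass batt = (1/5.37 − 1/5.77)/(4πk) = 0.01291/(4π·0.0440) = 0.02335 K/W
ΣR = 6.172×10^-6 + 0.03261 + 0.02335 = 0.05597 K/W
Q = ΔT/ΣR = (-158 °C − 10.1 °C)/0.05597 = -3000 W
(Negative Q ⇒ heat flows inward; heat gain = 3000 W.)

Q = 3.00 kW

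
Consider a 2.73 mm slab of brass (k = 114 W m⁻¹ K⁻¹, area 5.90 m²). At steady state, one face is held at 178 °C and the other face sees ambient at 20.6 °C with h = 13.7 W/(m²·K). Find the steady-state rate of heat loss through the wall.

Resistance network (inner→outer):
  R_brass = L/(kA) = 0.00273/(114·5.90) = 4.059×10^-6 K/W
  R_conv,out = 1/(hA) = 1/(13.7·5.90) = 0.01237 K/W
ΣR = 4.059×10^-6 + 0.01237 = 0.01237 K/W
Q = ΔT/ΣR = (178 °C − 20.6 °C)/0.01237 = 12700 W

Q = 12.7 kW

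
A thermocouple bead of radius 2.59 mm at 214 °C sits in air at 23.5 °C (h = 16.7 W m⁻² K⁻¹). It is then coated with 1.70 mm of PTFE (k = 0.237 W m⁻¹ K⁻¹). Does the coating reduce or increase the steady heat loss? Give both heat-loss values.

Critical radius for a sphere: r_cr = 2k/h = 0.0284 m = 2.84 cm.
Outer radius after coating: r₂ = 0.00259 + 0.00170 = 0.00429 m.
Since r₁ < r_cr and r₂ ≤ r_cr, the coating moves toward the maximum at r_cr — heat loss rises.
Bare: R = 1/(4πr₁²h) = 710.4 K/W; Q = 190.5/710.4 = 0.268 W.
Coated: R = R_cond + R_conv = 310.3 K/W; Q = 190.5/310.3 = 0.614 W.

increases: 0.268 → 0.614 W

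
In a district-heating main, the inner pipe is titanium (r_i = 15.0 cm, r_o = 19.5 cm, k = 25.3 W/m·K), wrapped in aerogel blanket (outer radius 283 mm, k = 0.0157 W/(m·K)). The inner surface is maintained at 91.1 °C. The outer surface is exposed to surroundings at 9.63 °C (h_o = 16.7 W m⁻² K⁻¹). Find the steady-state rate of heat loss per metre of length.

Series thermal resistances, inner to outer:
  R'_titanium = ln(0.195/0.150)/(2πk) = 0.2624/(2π·25.3) = 0.001650 m·K/W
  R'_aerogel blanket = ln(0.283/0.195)/(2πk) = 0.3724/(2π·0.0157) = 3.776 m·K/W
  R'_conv,out = 1/(2πr h) = 1/(2π·0.283·16.7) = 0.03368 m·K/W
ΣR = 0.001650 + 3.776 + 0.03368 = 3.811 m·K/W
Q' = ΔT/ΣR = (91.1 °C − 9.63 °C)/3.811 = 21.4 W/m

Q' = 21.4 W/m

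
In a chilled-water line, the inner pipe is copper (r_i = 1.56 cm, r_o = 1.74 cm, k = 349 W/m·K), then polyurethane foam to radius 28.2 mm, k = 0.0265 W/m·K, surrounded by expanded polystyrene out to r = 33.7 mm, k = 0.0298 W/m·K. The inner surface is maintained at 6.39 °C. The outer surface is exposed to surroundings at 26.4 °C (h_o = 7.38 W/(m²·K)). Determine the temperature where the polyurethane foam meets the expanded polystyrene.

T = 19.3 °C

Treat each layer as a resistance in series:
  R'_copper = ln(0.0174/0.0156)/(2πk) = 0.1092/(2π·349) = 4.980×10^-5 m·K/W
  R'_polyurethane foam = ln(0.0282/0.0174)/(2πk) = 0.4829/(2π·0.0265) = 2.900 m·K/W
  R'_expanded polystyrene = ln(0.0337/0.0282)/(2πk) = 0.1782/(2π·0.0298) = 0.9516 m·K/W
  R'_conv,out = 1/(2πr h) = 1/(2π·0.0337·7.38) = 0.6399 m·K/W
ΣR = 4.980×10^-5 + 2.900 + 0.9516 + 0.6399 = 4.492 m·K/W
Q' = ΔT/ΣR = (6.39 °C − 26.4 °C)/4.492 = -4.455 W/m
From the inner boundary to the polyurethane foam/expanded polystyrene interface, ΣR_partial = 2.900 m·K/W.
T_interface = T_in − Q'·ΣR_partial = 6.39 °C − (-4.455)(2.900) = 19.3 °C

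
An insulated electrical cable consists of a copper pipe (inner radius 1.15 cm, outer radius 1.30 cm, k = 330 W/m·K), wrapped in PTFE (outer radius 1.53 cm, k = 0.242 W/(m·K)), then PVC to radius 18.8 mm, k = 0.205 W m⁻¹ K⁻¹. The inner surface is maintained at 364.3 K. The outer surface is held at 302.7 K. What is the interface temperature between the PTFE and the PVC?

Resistance network (inner→outer):
  R'_copper = ln(0.0130/0.0115)/(2πk) = 0.1226/(2π·330) = 5.913×10^-5 m·K/W
  R'_PTFE = ln(0.0153/0.0130)/(2πk) = 0.1629/(2π·0.242) = 0.1071 m·K/W
  R'_PVC = ln(0.0188/0.0153)/(2πk) = 0.2060/(2π·0.205) = 0.1599 m·K/W
ΣR = 5.913×10^-5 + 0.1071 + 0.1599 = 0.2671 m·K/W
Q' = ΔT/ΣR = (364.3 K − 302.7 K)/0.2671 = 230.6 W/m
From the inner boundary to the PTFE/PVC interface, ΣR_partial = 0.1072 m·K/W.
T_interface = T_in − Q'·ΣR_partial = 364.3 K − (230.6)(0.1072) = 339.6 K

T = 339.6 K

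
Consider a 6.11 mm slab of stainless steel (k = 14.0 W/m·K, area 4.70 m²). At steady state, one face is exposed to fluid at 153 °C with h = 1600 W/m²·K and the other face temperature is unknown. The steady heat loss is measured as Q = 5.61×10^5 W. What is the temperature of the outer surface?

T_out = 26.3 °C

Sum the resistances:
  R_conv,in = 1/(hA) = 1/(1600·4.70) = 1.330×10^-4 K/W
  R_stainless steel = L/(kA) = 0.00611/(14.0·4.70) = 9.286×10^-5 K/W
ΣR = 2.258×10^-4 K/W
ΔT = Q·ΣR = 5.61×10^5 × 2.258×10^-4 = 126.7 K
Heat flows outward, so T_out = T_in − ΔT = 153 − 126.7 = 26.3 °C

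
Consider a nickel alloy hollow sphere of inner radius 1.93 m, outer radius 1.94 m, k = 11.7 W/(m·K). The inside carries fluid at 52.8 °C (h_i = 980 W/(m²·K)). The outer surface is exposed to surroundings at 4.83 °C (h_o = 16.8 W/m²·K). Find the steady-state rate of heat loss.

Resistance network (inner→outer):
  R_conv,in = 1/(4πr²h) = 1/(4π·1.93²·980) = 2.180×10^-5 K/W
  R_nickel alloy = (1/1.93 − 1/1.94)/(4πk) = 0.002671/(4π·11.7) = 1.817×10^-5 K/W
  R_conv,out = 1/(4πr²h) = 1/(4π·1.94²·16.8) = 0.001259 K/W
ΣR = 2.180×10^-5 + 1.817×10^-5 + 0.001259 = 0.001299 K/W
Q = ΔT/ΣR = (52.8 °C − 4.83 °C)/0.001299 = 36900 W

Q = 36.9 kW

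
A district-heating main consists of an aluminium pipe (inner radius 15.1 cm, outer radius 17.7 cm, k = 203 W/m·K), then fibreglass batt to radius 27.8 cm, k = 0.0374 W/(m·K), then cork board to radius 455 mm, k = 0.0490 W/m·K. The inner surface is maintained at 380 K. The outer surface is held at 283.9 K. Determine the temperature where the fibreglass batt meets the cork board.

Treat each layer as a resistance in series:
  R'_aluminium = ln(0.177/0.151)/(2πk) = 0.1589/(2π·203) = 1.246×10^-4 m·K/W
  R'_fibreglass batt = ln(0.278/0.177)/(2πk) = 0.4515/(2π·0.0374) = 1.921 m·K/W
  R'_cork board = ln(0.455/0.278)/(2πk) = 0.4927/(2π·0.0490) = 1.600 m·K/W
ΣR = 1.246×10^-4 + 1.921 + 1.600 = 3.521 m·K/W
Q' = ΔT/ΣR = (380 K − 283.9 K)/3.521 = 27.29 W/m
From the inner boundary to the fibreglass batt/cork board interface, ΣR_partial = 1.921 m·K/W.
T_interface = T_in − Q'·ΣR_partial = 380 K − (27.29)(1.921) = 327.6 K

T = 327.6 K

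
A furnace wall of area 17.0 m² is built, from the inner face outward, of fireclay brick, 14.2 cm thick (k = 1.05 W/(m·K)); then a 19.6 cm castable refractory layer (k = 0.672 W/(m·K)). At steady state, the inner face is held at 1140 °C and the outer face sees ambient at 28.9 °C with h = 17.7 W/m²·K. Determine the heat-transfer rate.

Q = 39.1 kW

Treat each layer as a resistance in series:
  R_fireclay brick = L/(kA) = 0.142/(1.05·17.0) = 0.007955 K/W
  R_castable refractory = L/(kA) = 0.196/(0.672·17.0) = 0.01716 K/W
  R_conv,out = 1/(hA) = 1/(17.7·17.0) = 0.003323 K/W
ΣR = 0.007955 + 0.01716 + 0.003323 = 0.02844 K/W
Q = ΔT/ΣR = (1140 °C − 28.9 °C)/0.02844 = 39100 W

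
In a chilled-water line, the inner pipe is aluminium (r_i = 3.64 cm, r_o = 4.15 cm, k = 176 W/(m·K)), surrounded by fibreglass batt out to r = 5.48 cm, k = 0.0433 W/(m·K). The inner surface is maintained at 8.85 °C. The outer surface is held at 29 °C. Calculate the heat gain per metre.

Q' = 19.7 W/m

Series thermal resistances, inner to outer:
  R'_aluminium = ln(0.0415/0.0364)/(2πk) = 0.1311/(2π·176) = 1.186×10^-4 m·K/W
  R'_fibreglass batt = ln(0.0548/0.0415)/(2πk) = 0.2780/(2π·0.0433) = 1.022 m·K/W
ΣR = 1.186×10^-4 + 1.022 = 1.022 m·K/W
Q' = ΔT/ΣR = (8.85 °C − 29 °C)/1.022 = -19.7 W/m
(Negative Q' ⇒ heat flows inward; heat gain = 19.7 W/m.)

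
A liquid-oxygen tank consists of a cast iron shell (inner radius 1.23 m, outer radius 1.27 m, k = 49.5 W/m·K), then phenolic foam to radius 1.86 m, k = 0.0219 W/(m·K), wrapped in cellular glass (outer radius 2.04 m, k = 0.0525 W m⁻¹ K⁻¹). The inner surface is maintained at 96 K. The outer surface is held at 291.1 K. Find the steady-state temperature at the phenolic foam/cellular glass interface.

T = 276.8 K

Series thermal resistances, inner to outer:
  R_cast iron = (1/1.23 − 1/1.27)/(4πk) = 0.02561/(4π·49.5) = 4.117×10^-5 K/W
  R_phenolic foam = (1/1.27 − 1/1.86)/(4πk) = 0.2498/(4π·0.0219) = 0.9076 K/W
  R_cellular glass = (1/1.86 − 1/2.04)/(4πk) = 0.04744/(4π·0.0525) = 0.07191 K/W
ΣR = 4.117×10^-5 + 0.9076 + 0.07191 = 0.9796 K/W
Q = ΔT/ΣR = (96 K − 291.1 K)/0.9796 = -199.2 W
From the inner boundary to the phenolic foam/cellular glass interface, ΣR_partial = 0.9076 K/W.
T_interface = T_in − Q·ΣR_partial = 96 K − (-199.2)(0.9076) = 276.8 K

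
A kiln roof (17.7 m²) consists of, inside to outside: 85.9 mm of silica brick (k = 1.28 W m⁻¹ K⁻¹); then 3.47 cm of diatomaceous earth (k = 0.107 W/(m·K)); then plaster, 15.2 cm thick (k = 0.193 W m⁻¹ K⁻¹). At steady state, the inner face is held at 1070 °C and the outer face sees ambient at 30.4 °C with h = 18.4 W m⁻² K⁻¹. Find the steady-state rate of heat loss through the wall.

Q = 14.9 kW

Series thermal resistances, inner to outer:
  R_silica brick = L/(kA) = 0.0859/(1.28·17.7) = 0.003791 K/W
  R_diatomaceous earth = L/(kA) = 0.0347/(0.107·17.7) = 0.01832 K/W
  R_plaster = L/(kA) = 0.152/(0.193·17.7) = 0.04450 K/W
  R_conv,out = 1/(hA) = 1/(18.4·17.7) = 0.003070 K/W
ΣR = 0.003791 + 0.01832 + 0.04450 + 0.003070 = 0.06968 K/W
Q = ΔT/ΣR = (1070 °C − 30.4 °C)/0.06968 = 14900 W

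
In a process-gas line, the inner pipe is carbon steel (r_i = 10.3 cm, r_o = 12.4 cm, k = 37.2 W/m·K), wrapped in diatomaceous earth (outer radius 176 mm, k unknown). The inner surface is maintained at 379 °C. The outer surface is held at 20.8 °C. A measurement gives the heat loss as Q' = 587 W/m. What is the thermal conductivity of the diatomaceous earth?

ΣR = ΔT/Q' = |379 − 20.8|/587 = 0.6102 m·K/W
Known resistances:
  R'_carbon steel = ln(0.124/0.103)/(2πk) = 0.1856/(2π·37.2) = 7.939×10^-4 m·K/W
R_diatomaceous earth = ΣR − ΣR_known = 0.6102 − 7.939×10^-4 = 0.6094 m·K/W
ln(r₂/r₁)/(2πk) = 0.6094 ⇒ k = 0.3502/(2π·0.6094) = 0.0915 W/m·K

k = 0.0915 W/m·K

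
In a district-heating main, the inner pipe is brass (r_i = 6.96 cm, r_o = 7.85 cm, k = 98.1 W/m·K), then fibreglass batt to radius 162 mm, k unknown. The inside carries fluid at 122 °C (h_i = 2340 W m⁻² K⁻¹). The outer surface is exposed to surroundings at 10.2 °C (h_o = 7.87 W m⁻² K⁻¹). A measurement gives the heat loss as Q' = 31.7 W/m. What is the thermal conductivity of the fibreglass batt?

k = 0.0339 W/m·K

ΣR = ΔT/Q' = |122 − 10.2|/31.7 = 3.527 m·K/W
Known resistances:
  R'_conv,in = 1/(2πr h) = 1/(2π·0.0696·2340) = 9.772×10^-4 m·K/W
  R'_brass = ln(0.0785/0.0696)/(2πk) = 0.1203/(2π·98.1) = 1.952×10^-4 m·K/W
  R'_conv,out = 1/(2πr h) = 1/(2π·0.162·7.87) = 0.1248 m·K/W
R_fibreglass batt = ΣR − ΣR_known = 3.527 − 0.1260 = 3.401 m·K/W
ln(r₂/r₁)/(2πk) = 3.401 ⇒ k = 0.7245/(2π·3.401) = 0.0339 W/m·K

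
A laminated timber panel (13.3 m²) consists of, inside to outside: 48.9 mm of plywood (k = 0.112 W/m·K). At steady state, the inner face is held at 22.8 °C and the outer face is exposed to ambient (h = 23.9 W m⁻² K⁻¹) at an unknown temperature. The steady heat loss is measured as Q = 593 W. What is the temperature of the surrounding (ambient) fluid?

T_out = 1.47 °C

Series resistances:
  R_plywood = L/(kA) = 0.0489/(0.112·13.3) = 0.03283 K/W
  R_conv,out = 1/(hA) = 1/(23.9·13.3) = 0.003146 K/W
ΣR = 0.03597 K/W
ΔT = Q·ΣR = 593 × 0.03597 = 21.33 K
Heat flows outward, so T_out = T_in − ΔT = 22.8 − 21.33 = 1.47 °C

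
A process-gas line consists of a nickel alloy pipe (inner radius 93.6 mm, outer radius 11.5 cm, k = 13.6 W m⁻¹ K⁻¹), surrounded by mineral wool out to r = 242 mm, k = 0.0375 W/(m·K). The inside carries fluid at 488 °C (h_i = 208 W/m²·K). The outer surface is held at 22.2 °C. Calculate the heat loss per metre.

Q' = 147 W/m

Treat each layer as a resistance in series:
  R'_conv,in = 1/(2πr h) = 1/(2π·0.0936·208) = 0.008175 m·K/W
  R'_nickel alloy = ln(0.115/0.0936)/(2πk) = 0.2059/(2π·13.6) = 0.002410 m·K/W
  R'_mineral wool = ln(0.242/0.115)/(2πk) = 0.7440/(2π·0.0375) = 3.158 m·K/W
ΣR = 0.008175 + 0.002410 + 3.158 = 3.169 m·K/W
Q' = ΔT/ΣR = (488 °C − 22.2 °C)/3.169 = 147 W/m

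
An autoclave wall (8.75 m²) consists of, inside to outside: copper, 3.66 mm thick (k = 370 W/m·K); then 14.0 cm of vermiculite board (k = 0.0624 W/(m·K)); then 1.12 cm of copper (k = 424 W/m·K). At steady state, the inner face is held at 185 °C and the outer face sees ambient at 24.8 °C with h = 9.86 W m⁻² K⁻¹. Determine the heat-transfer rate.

Resistance network (inner→outer):
  R_copper = L/(kA) = 0.00366/(370·8.75) = 1.131×10^-6 K/W
  R_vermiculite board = L/(kA) = 0.140/(0.0624·8.75) = 0.2564 K/W
  R_copper = L/(kA) = 0.0112/(424·8.75) = 3.019×10^-6 K/W
  R_conv,out = 1/(hA) = 1/(9.86·8.75) = 0.01159 K/W
ΣR = 1.131×10^-6 + 0.2564 + 3.019×10^-6 + 0.01159 = 0.2680 K/W
Q = ΔT/ΣR = (185 °C − 24.8 °C)/0.2680 = 598 W

Q = 598 W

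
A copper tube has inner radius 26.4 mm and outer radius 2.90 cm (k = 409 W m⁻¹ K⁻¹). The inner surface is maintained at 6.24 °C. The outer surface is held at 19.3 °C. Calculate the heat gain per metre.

Q' = 2πk·ΔT/ln(r₂/r₁) = 2π × 409 × 13.06 / ln(0.0290/0.0264) = 3.57×10^5 W/m

Q' = 357 kW/m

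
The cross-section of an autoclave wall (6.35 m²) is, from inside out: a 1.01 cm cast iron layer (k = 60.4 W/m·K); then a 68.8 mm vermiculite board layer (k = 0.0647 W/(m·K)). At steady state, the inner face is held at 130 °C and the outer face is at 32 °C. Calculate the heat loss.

Series thermal resistances, inner to outer:
  R_cast iron = L/(kA) = 0.0101/(60.4·6.35) = 2.633×10^-5 K/W
  R_vermiculite board = L/(kA) = 0.0688/(0.0647·6.35) = 0.1675 K/W
ΣR = 2.633×10^-5 + 0.1675 = 0.1675 K/W
Q = ΔT/ΣR = (130 °C − 32 °C)/0.1675 = 585 W

Q = 585 W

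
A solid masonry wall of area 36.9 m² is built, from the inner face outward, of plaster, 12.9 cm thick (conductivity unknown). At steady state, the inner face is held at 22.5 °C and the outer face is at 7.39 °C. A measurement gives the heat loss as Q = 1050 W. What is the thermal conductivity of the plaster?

ΣR = ΔT/Q = |22.5 − 7.39|/1050 = 0.01439 K/W
L/(kA) = 0.01439 ⇒ k = 0.129/(0.01439·36.9) = 0.243 W/m·K

k = 0.243 W/m·K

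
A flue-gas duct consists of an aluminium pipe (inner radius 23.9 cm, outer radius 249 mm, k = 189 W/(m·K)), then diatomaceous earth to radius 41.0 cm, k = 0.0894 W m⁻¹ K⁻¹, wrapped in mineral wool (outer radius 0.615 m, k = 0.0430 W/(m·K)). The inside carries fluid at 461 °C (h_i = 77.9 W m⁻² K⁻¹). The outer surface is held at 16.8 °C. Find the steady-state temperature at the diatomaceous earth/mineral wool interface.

T = 295 °C

Resistance network (inner→outer):
  R'_conv,in = 1/(2πr h) = 1/(2π·0.239·77.9) = 0.008548 m·K/W
  R'_aluminium = ln(0.249/0.239)/(2πk) = 0.04099/(2π·189) = 3.452×10^-5 m·K/W
  R'_diatomaceous earth = ln(0.410/0.249)/(2πk) = 0.4987/(2π·0.0894) = 0.8878 m·K/W
  R'_mineral wool = ln(0.615/0.410)/(2πk) = 0.4055/(2π·0.0430) = 1.501 m·K/W
ΣR = 0.008548 + 3.452×10^-5 + 0.8878 + 1.501 = 2.397 m·K/W
Q' = ΔT/ΣR = (461 °C − 16.8 °C)/2.397 = 185.3 W/m
From the inner boundary to the diatomaceous earth/mineral wool interface, ΣR_partial = 0.8964 m·K/W.
T_interface = T_in − Q'·ΣR_partial = 461 °C − (185.3)(0.8964) = 295 °C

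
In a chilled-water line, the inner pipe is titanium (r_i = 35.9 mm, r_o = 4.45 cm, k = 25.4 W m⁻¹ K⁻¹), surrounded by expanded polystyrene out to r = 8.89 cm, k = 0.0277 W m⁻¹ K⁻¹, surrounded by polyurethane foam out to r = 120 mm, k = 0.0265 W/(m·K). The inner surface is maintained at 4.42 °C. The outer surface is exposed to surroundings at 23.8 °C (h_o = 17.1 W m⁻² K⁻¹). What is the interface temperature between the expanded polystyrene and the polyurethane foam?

Resistance network (inner→outer):
  R'_titanium = ln(0.0445/0.0359)/(2πk) = 0.2148/(2π·25.4) = 0.001346 m·K/W
  R'_expanded polystyrene = ln(0.0889/0.0445)/(2πk) = 0.6920/(2π·0.0277) = 3.976 m·K/W
  R'_polyurethane foam = ln(0.120/0.0889)/(2πk) = 0.3000/(2π·0.0265) = 1.802 m·K/W
  R'_conv,out = 1/(2πr h) = 1/(2π·0.120·17.1) = 0.07756 m·K/W
ΣR = 0.001346 + 3.976 + 1.802 + 0.07756 = 5.857 m·K/W
Q' = ΔT/ΣR = (4.42 °C − 23.8 °C)/5.857 = -3.309 W/m
From the inner boundary to the expanded polystyrene/polyurethane foam interface, ΣR_partial = 3.977 m·K/W.
T_interface = T_in − Q'·ΣR_partial = 4.42 °C − (-3.309)(3.977) = 17.6 °C

T = 17.6 °C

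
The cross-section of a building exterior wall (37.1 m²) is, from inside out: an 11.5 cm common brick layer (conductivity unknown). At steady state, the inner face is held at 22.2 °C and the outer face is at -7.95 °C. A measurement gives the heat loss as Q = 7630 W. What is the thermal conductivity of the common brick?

ΣR = ΔT/Q = |22.2 − -7.95|/7630 = 0.003952 K/W
L/(kA) = 0.003952 ⇒ k = 0.115/(0.003952·37.1) = 0.784 W/m·K

k = 0.784 W/m·K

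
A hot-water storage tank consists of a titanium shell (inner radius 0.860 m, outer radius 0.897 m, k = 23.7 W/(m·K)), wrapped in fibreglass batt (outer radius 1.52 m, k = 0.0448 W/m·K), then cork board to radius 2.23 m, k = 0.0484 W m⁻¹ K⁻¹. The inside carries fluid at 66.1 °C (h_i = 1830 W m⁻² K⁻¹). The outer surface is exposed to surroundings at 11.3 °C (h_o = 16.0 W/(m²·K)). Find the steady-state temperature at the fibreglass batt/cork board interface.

T = 27.7 °C

Resistance network (inner→outer):
  R_conv,in = 1/(4πr²h) = 1/(4π·0.860²·1830) = 5.880×10^-5 K/W
  R_titanium = (1/0.860 − 1/0.897)/(4πk) = 0.04796/(4π·23.7) = 1.610×10^-4 K/W
  R_fibreglass batt = (1/0.897 − 1/1.52)/(4πk) = 0.4569/(4π·0.0448) = 0.8116 K/W
  R_cork board = (1/1.52 − 1/2.23)/(4πk) = 0.2095/(4π·0.0484) = 0.3444 K/W
  R_conv,out = 1/(4πr²h) = 1/(4π·2.23²·16.0) = 0.001000 K/W
ΣR = 5.880×10^-5 + 1.610×10^-4 + 0.8116 + 0.3444 + 0.001000 = 1.157 K/W
Q = ΔT/ΣR = (66.1 °C − 11.3 °C)/1.157 = 47.36 W
From the inner boundary to the fibreglass batt/cork board interface, ΣR_partial = 0.8118 K/W.
T_interface = T_in − Q·ΣR_partial = 66.1 °C − (47.36)(0.8118) = 27.7 °C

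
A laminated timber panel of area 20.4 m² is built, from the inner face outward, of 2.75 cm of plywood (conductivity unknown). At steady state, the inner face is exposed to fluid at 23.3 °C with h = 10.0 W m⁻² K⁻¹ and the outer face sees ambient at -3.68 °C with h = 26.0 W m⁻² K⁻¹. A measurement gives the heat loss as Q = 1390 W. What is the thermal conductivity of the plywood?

k = 0.107 W/m·K

ΣR = ΔT/Q = |23.3 − -3.68|/1390 = 0.01941 K/W
Known resistances:
  R_conv,in = 1/(hA) = 1/(10.0·20.4) = 0.004902 K/W
  R_conv,out = 1/(hA) = 1/(26.0·20.4) = 0.001885 K/W
R_plywood = ΣR − ΣR_known = 0.01941 − 0.006787 = 0.01262 K/W
L/(kA) = 0.01262 ⇒ k = 0.0275/(0.01262·20.4) = 0.107 W/m·K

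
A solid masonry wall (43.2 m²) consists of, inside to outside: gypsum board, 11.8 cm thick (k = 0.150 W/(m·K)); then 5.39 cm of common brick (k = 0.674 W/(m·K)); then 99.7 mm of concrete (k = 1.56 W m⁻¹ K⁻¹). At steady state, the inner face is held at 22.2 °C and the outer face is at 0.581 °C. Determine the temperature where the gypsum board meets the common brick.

T = 3.92 °C

Treat each layer as a resistance in series:
  R_gypsum board = L/(kA) = 0.118/(0.150·43.2) = 0.01821 K/W
  R_common brick = L/(kA) = 0.0539/(0.674·43.2) = 0.001851 K/W
  R_concrete = L/(kA) = 0.0997/(1.56·43.2) = 0.001479 K/W
ΣR = 0.01821 + 0.001851 + 0.001479 = 0.02154 K/W
Q = ΔT/ΣR = (22.2 °C − 0.581 °C)/0.02154 = 1004 W
From the inner boundary to the gypsum board/common brick interface, ΣR_partial = 0.01821 K/W.
T_interface = T_in − Q·ΣR_partial = 22.2 °C − (1004)(0.01821) = 3.92 °C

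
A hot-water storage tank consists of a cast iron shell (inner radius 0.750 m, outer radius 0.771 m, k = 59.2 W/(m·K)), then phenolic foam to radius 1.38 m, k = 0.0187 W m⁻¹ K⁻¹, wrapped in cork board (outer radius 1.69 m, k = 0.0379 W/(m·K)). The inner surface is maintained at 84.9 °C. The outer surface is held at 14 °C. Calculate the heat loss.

Q = 26.1 W

Treat each layer as a resistance in series:
  R_cast iron = (1/0.750 − 1/0.771)/(4πk) = 0.03632/(4π·59.2) = 4.882×10^-5 K/W
  R_phenolic foam = (1/0.771 − 1/1.38)/(4πk) = 0.5724/(4π·0.0187) = 2.436 K/W
  R_cork board = (1/1.38 − 1/1.69)/(4πk) = 0.1329/(4π·0.0379) = 0.2791 K/W
ΣR = 4.882×10^-5 + 2.436 + 0.2791 = 2.715 K/W
Q = ΔT/ΣR = (84.9 °C − 14 °C)/2.715 = 26.1 W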